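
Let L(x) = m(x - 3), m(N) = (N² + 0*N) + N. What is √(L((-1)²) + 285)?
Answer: √287 ≈ 16.941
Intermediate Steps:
m(N) = N + N² (m(N) = (N² + 0) + N = N² + N = N + N²)
L(x) = (-3 + x)*(-2 + x) (L(x) = (x - 3)*(1 + (x - 3)) = (-3 + x)*(1 + (-3 + x)) = (-3 + x)*(-2 + x))
√(L((-1)²) + 285) = √((-3 + (-1)²)*(-2 + (-1)²) + 285) = √((-3 + 1)*(-2 + 1) + 285) = √(-2*(-1) + 285) = √(2 + 285) = √287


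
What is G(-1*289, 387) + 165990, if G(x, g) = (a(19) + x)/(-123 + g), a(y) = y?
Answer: 7303515/44 ≈ 1.6599e+5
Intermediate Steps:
G(x, g) = (19 + x)/(-123 + g)
G(-1*289, 387) + 165990 = (19 - 1*289)/(-123 + 387) + 165990 = (19 - 289)/264 + 165990 = (1/264)*(-270) + 165990 = -45/44 + 165990 = 7303515/44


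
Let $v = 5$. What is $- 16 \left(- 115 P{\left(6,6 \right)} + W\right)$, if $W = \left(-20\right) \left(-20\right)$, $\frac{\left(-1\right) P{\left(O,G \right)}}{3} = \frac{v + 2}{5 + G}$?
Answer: $- \frac{109040}{11} \approx -9912.7$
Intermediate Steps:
$P{\left(O,G \right)} = - \frac{21}{5 + G}$ ($P{\left(O,G \right)} = - 3 \frac{5 + 2}{5 + G} = - 3 \frac{7}{5 + G} = - \frac{21}{5 + G}$)
$W = 400$
$- 16 \left(- 115 P{\left(6,6 \right)} + W\right) = - 16 \left(- 115 \left(- \frac{21}{5 + 6}\right) + 400\right) = - 16 \left(- 115 \left(- \frac{21}{11}\right) + 400\right) = - 16 \left(- 115 \left(\left(-21\right) \frac{1}{11}\right) + 400\right) = - 16 \left(\left(-115\right) \left(- \frac{21}{11}\right) + 400\right) = - 16 \left(\frac{2415}{11} + 400\right) = \left(-16\right) \frac{6815}{11} = - \frac{109040}{11}$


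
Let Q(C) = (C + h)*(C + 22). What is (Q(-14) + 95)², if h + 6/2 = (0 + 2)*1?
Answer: 625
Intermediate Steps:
h = -1 (h = -3 + (0 + 2)*1 = -3 + 2*1 = -3 + 2 = -1)
Q(C) = (-1 + C)*(22 + C) (Q(C) = (C - 1)*(C + 22) = (-1 + C)*(22 + C))
(Q(-14) + 95)² = ((-22 + (-14)² + 21*(-14)) + 95)² = ((-22 + 196 - 294) + 95)² = (-120 + 95)² = (-25)² = 625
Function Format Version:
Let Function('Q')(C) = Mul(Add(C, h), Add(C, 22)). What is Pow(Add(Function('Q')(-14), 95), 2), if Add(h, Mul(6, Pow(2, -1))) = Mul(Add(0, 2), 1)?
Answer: 625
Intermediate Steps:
h = -1 (h = Add(-3, Mul(Add(0, 2), 1)) = Add(-3, Mul(2, 1)) = Add(-3, 2) = -1)
Function('Q')(C) = Mul(Add(-1, C), Add(22, C)) (Function('Q')(C) = Mul(Add(C, -1), Add(C, 22)) = Mul(Add(-1, C), Add(22, C)))
Pow(Add(Function('Q')(-14), 95), 2) = Pow(Add(Add(-22, Pow(-14, 2), Mul(21, -14)), 95), 2) = Pow(Add(Add(-22, 196, -294), 95), 2) = Pow(Add(-120, 95), 2) = Pow(-25, 2) = 625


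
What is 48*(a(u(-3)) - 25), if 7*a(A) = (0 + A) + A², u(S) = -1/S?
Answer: -25136/21 ≈ -1197.0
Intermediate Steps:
a(A) = A/7 + A²/7 (a(A) = ((0 + A) + A²)/7 = (A + A²)/7 = A/7 + A²/7)
48*(a(u(-3)) - 25) = 48*((-1/(-3))*(1 - 1/(-3))/7 - 25) = 48*((-1*(-⅓))*(1 - 1*(-⅓))/7 - 25) = 48*((⅐)*(⅓)*(1 + ⅓) - 25) = 48*((⅐)*(⅓)*(4/3) - 25) = 48*(4/63 - 25) = 48*(-1571/63) = -25136/21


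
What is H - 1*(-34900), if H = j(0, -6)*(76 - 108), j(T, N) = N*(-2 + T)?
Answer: 34516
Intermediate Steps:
H = -384 (H = (-6*(-2 + 0))*(76 - 108) = -6*(-2)*(-32) = 12*(-32) = -384)
H - 1*(-34900) = -384 - 1*(-34900) = -384 + 34900 = 34516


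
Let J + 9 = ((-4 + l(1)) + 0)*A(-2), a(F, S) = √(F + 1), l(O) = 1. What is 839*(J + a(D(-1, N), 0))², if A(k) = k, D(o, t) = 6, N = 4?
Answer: 13424 - 5034*√7 ≈ 105.29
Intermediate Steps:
a(F, S) = √(1 + F)
J = -3 (J = -9 + ((-4 + 1) + 0)*(-2) = -9 + (-3 + 0)*(-2) = -9 - 3*(-2) = -9 + 6 = -3)
839*(J + a(D(-1, N), 0))² = 839*(-3 + √(1 + 6))² = 839*(-3 + √7)²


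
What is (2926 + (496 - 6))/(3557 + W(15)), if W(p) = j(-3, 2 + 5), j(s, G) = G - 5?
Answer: 3416/3559 ≈ 0.95982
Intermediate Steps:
j(s, G) = -5 + G
W(p) = 2 (W(p) = -5 + (2 + 5) = -5 + 7 = 2)
(2926 + (496 - 6))/(3557 + W(15)) = (2926 + (496 - 6))/(3557 + 2) = (2926 + 490)/3559 = 3416*(1/3559) = 3416/3559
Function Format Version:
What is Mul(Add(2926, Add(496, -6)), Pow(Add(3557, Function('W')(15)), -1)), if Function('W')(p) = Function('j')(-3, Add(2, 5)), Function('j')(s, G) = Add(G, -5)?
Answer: Rational(3416, 3559) ≈ 0.95982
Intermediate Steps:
Function('j')(s, G) = Add(-5, G)
Function('W')(p) = 2 (Function('W')(p) = Add(-5, Add(2, 5)) = Add(-5, 7) = 2)
Mul(Add(2926, Add(496, -6)), Pow(Add(3557, Function('W')(15)), -1)) = Mul(Add(2926, Add(496, -6)), Pow(Add(3557, 2), -1)) = Mul(Add(2926, 490), Pow(3559, -1)) = Mul(3416, Rational(1, 3559)) = Rational(3416, 3559)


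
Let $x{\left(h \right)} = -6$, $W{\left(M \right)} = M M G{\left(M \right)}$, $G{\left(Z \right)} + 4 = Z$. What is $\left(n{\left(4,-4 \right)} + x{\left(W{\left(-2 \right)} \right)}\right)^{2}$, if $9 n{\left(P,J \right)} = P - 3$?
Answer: $\frac{2809}{81} \approx 34.679$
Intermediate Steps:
$n{\left(P,J \right)} = - \frac{1}{3} + \frac{P}{9}$ ($n{\left(P,J \right)} = \frac{P - 3}{9} = \frac{-3 + P}{9} = - \frac{1}{3} + \frac{P}{9}$)
$G{\left(Z \right)} = -4 + Z$
$W{\left(M \right)} = M^{2} \left(-4 + M\right)$ ($W{\left(M \right)} = M M \left(-4 + M\right) = M^{2} \left(-4 + M\right)$)
$\left(n{\left(4,-4 \right)} + x{\left(W{\left(-2 \right)} \right)}\right)^{2} = \left(\left(- \frac{1}{3} + \frac{1}{9} \cdot 4\right) - 6\right)^{2} = \left(\left(- \frac{1}{3} + \frac{4}{9}\right) - 6\right)^{2} = \left(\frac{1}{9} - 6\right)^{2} = \left(- \frac{53}{9}\right)^{2} = \frac{2809}{81}$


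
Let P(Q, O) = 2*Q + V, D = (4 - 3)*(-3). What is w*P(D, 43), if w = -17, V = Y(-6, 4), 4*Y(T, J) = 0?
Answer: 102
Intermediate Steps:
Y(T, J) = 0 (Y(T, J) = (1/4)*0 = 0)
V = 0
D = -3 (D = 1*(-3) = -3)
P(Q, O) = 2*Q (P(Q, O) = 2*Q + 0 = 2*Q)
w*P(D, 43) = -34*(-3) = -17*(-6) = 102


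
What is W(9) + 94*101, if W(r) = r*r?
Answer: 9575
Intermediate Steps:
W(r) = r**2
W(9) + 94*101 = 9**2 + 94*101 = 81 + 9494 = 9575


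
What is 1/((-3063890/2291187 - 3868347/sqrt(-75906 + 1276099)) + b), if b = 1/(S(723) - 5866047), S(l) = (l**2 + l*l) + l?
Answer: 21747647331934846137528790692018/202767935192509551657110898469873747931 - 52417211867124952143474282580812*sqrt(1200193)/202767935192509551657110898469873747931 ≈ -0.00028310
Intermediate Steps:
S(l) = l + 2*l**2 (S(l) = (l**2 + l**2) + l = 2*l**2 + l = l + 2*l**2)
b = -1/4819866 (b = 1/(723*(1 + 2*723) - 5866047) = 1/(723*(1 + 1446) - 5866047) = 1/(723*1447 - 5866047) = 1/(1046181 - 5866047) = 1/(-4819866) = -1/4819866 ≈ -2.0747e-7)
1/((-3063890/2291187 - 3868347/sqrt(-75906 + 1276099)) + b) = 1/((-3063890/2291187 - 3868347/sqrt(-75906 + 1276099)) - 1/4819866) = 1/((-3063890*1/2291187 - 3868347*sqrt(1200193)/1200193) - 1/4819866) = 1/((-3063890/2291187 - 3868347*sqrt(1200193)/1200193) - 1/4819866) = 1/(-4922513843309/3681071440314 - 3868347*sqrt(1200193)/1200193)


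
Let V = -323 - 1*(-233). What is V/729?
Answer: -10/81 ≈ -0.12346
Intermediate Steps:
V = -90 (V = -323 + 233 = -90)
V/729 = -90/729 = -90*1/729 = -10/81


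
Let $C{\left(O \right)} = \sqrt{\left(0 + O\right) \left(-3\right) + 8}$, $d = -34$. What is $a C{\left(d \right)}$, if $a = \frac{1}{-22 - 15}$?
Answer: $- \frac{\sqrt{110}}{37} \approx -0.28346$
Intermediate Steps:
$C{\left(O \right)} = \sqrt{8 - 3 O}$ ($C{\left(O \right)} = \sqrt{O \left(-3\right) + 8} = \sqrt{- 3 O + 8} = \sqrt{8 - 3 O}$)
$a = - \frac{1}{37}$ ($a = \frac{1}{-37} = - \frac{1}{37} \approx -0.027027$)
$a C{\left(d \right)} = - \frac{\sqrt{8 - -102}}{37} = - \frac{\sqrt{8 + 102}}{37} = - \frac{\sqrt{110}}{37}$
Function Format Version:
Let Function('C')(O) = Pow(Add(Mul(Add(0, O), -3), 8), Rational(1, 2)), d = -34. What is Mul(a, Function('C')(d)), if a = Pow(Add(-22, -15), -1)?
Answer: Mul(Rational(-1, 37), Pow(110, Rational(1, 2))) ≈ -0.28346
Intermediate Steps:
Function('C')(O) = Pow(Add(8, Mul(-3, O)), Rational(1, 2)) (Function('C')(O) = Pow(Add(Mul(O, -3), 8), Rational(1, 2)) = Pow(Add(Mul(-3, O), 8), Rational(1, 2)) = Pow(Add(8, Mul(-3, O)), Rational(1, 2)))
a = Rational(-1, 37) (a = Pow(-37, -1) = Rational(-1, 37) ≈ -0.027027)
Mul(a, Function('C')(d)) = Mul(Rational(-1, 37), Pow(Add(8, Mul(-3, -34)), Rational(1, 2))) = Mul(Rational(-1, 37), Pow(Add(8, 102), Rational(1, 2))) = Mul(Rational(-1, 37), Pow(110, Rational(1, 2)))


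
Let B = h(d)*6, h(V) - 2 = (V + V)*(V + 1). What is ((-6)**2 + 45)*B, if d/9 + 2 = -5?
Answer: 3797604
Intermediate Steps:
d = -63 (d = -18 + 9*(-5) = -18 - 45 = -63)
h(V) = 2 + 2*V*(1 + V) (h(V) = 2 + (V + V)*(V + 1) = 2 + (2*V)*(1 + V) = 2 + 2*V*(1 + V))
B = 46884 (B = (2 + 2*(-63) + 2*(-63)**2)*6 = (2 - 126 + 2*3969)*6 = (2 - 126 + 7938)*6 = 7814*6 = 46884)
((-6)**2 + 45)*B = ((-6)**2 + 45)*46884 = (36 + 45)*46884 = 81*46884 = 3797604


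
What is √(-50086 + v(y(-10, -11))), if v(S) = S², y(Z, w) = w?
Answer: I*√49965 ≈ 223.53*I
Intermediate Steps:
√(-50086 + v(y(-10, -11))) = √(-50086 + (-11)²) = √(-50086 + 121) = √(-49965) = I*√49965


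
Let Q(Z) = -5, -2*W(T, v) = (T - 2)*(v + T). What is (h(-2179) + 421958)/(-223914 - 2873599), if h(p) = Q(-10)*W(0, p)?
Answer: -432853/3097513 ≈ -0.13974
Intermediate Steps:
W(T, v) = -(-2 + T)*(T + v)/2 (W(T, v) = -(T - 2)*(v + T)/2 = -(-2 + T)*(T + v)/2)
h(p) = -5*p (h(p) = -5*(0 + p - ½*0² - ½*0*p) = -5*(0 + p - ½*0 + 0) = -5*(0 + p + 0 + 0) = -5*p)
(h(-2179) + 421958)/(-223914 - 2873599) = (-5*(-2179) + 421958)/(-223914 - 2873599) = (10895 + 421958)/(-3097513) = 432853*(-1/3097513) = -432853/3097513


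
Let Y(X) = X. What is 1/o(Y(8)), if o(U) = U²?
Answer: 1/64 ≈ 0.015625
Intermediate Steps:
1/o(Y(8)) = 1/(8²) = 1/64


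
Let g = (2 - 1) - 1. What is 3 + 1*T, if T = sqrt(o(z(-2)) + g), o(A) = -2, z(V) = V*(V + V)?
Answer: 3 + I*sqrt(2) ≈ 3.0 + 1.4142*I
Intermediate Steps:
z(V) = 2*V**2 (z(V) = V*(2*V) = 2*V**2)
g = 0 (g = 1 - 1 = 0)
T = I*sqrt(2) (T = sqrt(-2 + 0) = sqrt(-2) = I*sqrt(2) ≈ 1.4142*I)
3 + 1*T = 3 + 1*(I*sqrt(2)) = 3 + I*sqrt(2)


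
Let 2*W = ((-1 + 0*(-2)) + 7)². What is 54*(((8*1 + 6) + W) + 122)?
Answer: 8316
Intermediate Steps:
W = 18 (W = ((-1 + 0*(-2)) + 7)²/2 = ((-1 + 0) + 7)²/2 = (-1 + 7)²/2 = (½)*6² = (½)*36 = 18)
54*(((8*1 + 6) + W) + 122) = 54*(((8*1 + 6) + 18) + 122) = 54*(((8 + 6) + 18) + 122) = 54*((14 + 18) + 122) = 54*(32 + 122) = 54*154 = 8316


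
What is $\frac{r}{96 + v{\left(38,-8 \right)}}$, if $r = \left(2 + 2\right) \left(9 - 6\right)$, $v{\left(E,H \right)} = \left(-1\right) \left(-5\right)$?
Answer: $\frac{12}{101} \approx 0.11881$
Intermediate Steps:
$v{\left(E,H \right)} = 5$
$r = 12$ ($r = 4 \cdot 3 = 12$)
$\frac{r}{96 + v{\left(38,-8 \right)}} = \frac{1}{96 + 5} \cdot 12 = \frac{1}{101} \cdot 12 = \frac{12}{101}$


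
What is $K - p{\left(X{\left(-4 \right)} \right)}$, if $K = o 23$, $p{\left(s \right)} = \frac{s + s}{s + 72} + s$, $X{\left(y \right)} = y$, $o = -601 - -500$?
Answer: $- \frac{39421}{17} \approx -2318.9$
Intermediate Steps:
$o = -101$ ($o = -601 + 500 = -101$)
$p{\left(s \right)} = s + \frac{2 s}{72 + s}$ ($p{\left(s \right)} = \frac{2 s}{72 + s} + s = s + \frac{2 s}{72 + s}$)
$K = -2323$ ($K = \left(-101\right) 23 = -2323$)
$K - p{\left(X{\left(-4 \right)} \right)} = -2323 - - \frac{4 \left(74 - 4\right)}{72 - 4} = -2323 - \left(-4\right) \frac{1}{68} \cdot 70 = -2323 - - \frac{70}{17} = -2323 + \frac{70}{17} = - \frac{39421}{17}$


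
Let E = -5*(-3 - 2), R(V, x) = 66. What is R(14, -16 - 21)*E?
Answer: 1650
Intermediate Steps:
E = 25 (E = -5*(-5) = 25)
R(14, -16 - 21)*E = 66*25 = 1650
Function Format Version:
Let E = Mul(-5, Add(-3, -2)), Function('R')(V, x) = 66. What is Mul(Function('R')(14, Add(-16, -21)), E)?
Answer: 1650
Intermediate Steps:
E = 25 (E = Mul(-5, -5) = 25)
Mul(Function('R')(14, Add(-16, -21)), E) = Mul(66, 25) = 1650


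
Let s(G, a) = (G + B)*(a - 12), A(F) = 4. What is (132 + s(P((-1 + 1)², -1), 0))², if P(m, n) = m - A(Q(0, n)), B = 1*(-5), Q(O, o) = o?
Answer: 57600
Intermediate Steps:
B = -5
P(m, n) = -4 + m (P(m, n) = m - 1*4 = m - 4 = -4 + m)
s(G, a) = (-12 + a)*(-5 + G) (s(G, a) = (G - 5)*(a - 12) = (-5 + G)*(-12 + a) = (-12 + a)*(-5 + G))
(132 + s(P((-1 + 1)², -1), 0))² = (132 + (60 - 12*(-4 + (-1 + 1)²) - 5*0 + (-4 + (-1 + 1)²)*0))² = (132 + (60 - 12*(-4 + 0²) + 0 + (-4 + 0²)*0))² = (132 + (60 - 12*(-4 + 0) + 0 + (-4 + 0)*0))² = (132 + (60 - 12*(-4) + 0 - 4*0))² = (132 + (60 + 48 + 0 + 0))² = (132 + 108)² = 240² = 57600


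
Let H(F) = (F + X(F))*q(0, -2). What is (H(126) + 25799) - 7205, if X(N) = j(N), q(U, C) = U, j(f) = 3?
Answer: 18594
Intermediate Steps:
X(N) = 3
H(F) = 0 (H(F) = (F + 3)*0 = (3 + F)*0 = 0)
(H(126) + 25799) - 7205 = (0 + 25799) - 7205 = 25799 - 7205 = 18594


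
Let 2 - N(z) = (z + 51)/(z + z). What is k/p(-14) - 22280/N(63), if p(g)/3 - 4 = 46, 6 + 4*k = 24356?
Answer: -5603359/276 ≈ -20302.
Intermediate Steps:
k = 12175/2 (k = -3/2 + (¼)*24356 = -3/2 + 6089 = 12175/2 ≈ 6087.5)
p(g) = 150 (p(g) = 12 + 3*46 = 12 + 138 = 150)
N(z) = 2 - (51 + z)/(2*z) (N(z) = 2 - (z + 51)/(z + z) = 2 - (51 + z)/(2*z))
k/p(-14) - 22280/N(63) = (12175/2)/150 - 22280*42/(-17 + 63) = (12175/2)*(1/150) - 22280/((3/2)*(1/63)*46) = 487/12 - 22280/23/21 = 487/12 - 22280*21/23 = 487/12 - 467880/23 = -5603359/276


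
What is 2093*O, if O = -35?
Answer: -73255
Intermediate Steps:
2093*O = 2093*(-35) = -73255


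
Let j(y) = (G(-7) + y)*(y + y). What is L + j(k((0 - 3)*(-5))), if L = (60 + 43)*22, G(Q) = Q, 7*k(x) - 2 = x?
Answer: 109946/49 ≈ 2243.8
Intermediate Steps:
k(x) = 2/7 + x/7
j(y) = 2*y*(-7 + y) (j(y) = (-7 + y)*(y + y) = (-7 + y)*(2*y) = 2*y*(-7 + y))
L = 2266 (L = 103*22 = 2266)
L + j(k((0 - 3)*(-5))) = 2266 + 2*(2/7 + ((0 - 3)*(-5))/7)*(-7 + (2/7 + ((0 - 3)*(-5))/7)) = 2266 + 2*(2/7 + (-3*(-5))/7)*(-7 + (2/7 + (-3*(-5))/7)) = 2266 + 2*(2/7 + (⅐)*15)*(-7 + (2/7 + (⅐)*15)) = 2266 + 2*(2/7 + 15/7)*(-7 + (2/7 + 15/7)) = 2266 + 2*(17/7)*(-7 + 17/7) = 2266 + 2*(17/7)*(-32/7) = 2266 - 1088/49 = 109946/49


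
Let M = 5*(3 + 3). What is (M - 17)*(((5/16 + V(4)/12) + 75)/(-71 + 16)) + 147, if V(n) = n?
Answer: 340877/2640 ≈ 129.12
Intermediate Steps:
M = 30 (M = 5*6 = 30)
(M - 17)*(((5/16 + V(4)/12) + 75)/(-71 + 16)) + 147 = (30 - 17)*(((5/16 + 4/12) + 75)/(-71 + 16)) + 147 = 13*(((5*(1/16) + 4*(1/12)) + 75)/(-55)) + 147 = 13*(((5/16 + ⅓) + 75)*(-1/55)) + 147 = 13*((31/48 + 75)*(-1/55)) + 147 = 13*((3631/48)*(-1/55)) + 147 = 13*(-3631/2640) + 147 = -47203/2640 + 147 = 340877/2640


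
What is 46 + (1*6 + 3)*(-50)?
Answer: -404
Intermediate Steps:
46 + (1*6 + 3)*(-50) = 46 + (6 + 3)*(-50) = 46 + 9*(-50) = 46 - 450 = -404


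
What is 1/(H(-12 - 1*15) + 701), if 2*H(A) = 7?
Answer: 2/1409 ≈ 0.0014194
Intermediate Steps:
H(A) = 7/2 (H(A) = (½)*7 = 7/2)
1/(H(-12 - 1*15) + 701) = 1/(7/2 + 701) = 1/(1409/2) = 2/1409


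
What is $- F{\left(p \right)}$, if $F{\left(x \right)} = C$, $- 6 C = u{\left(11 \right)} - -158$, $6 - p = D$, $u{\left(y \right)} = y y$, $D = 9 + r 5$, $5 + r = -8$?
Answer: $\frac{93}{2} \approx 46.5$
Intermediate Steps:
$r = -13$ ($r = -5 - 8 = -13$)
$D = -56$ ($D = 9 - 65 = -56$)
$u{\left(y \right)} = y^{2}$
$p = 62$ ($p = 6 - -56 = 6 + 56 = 62$)
$C = - \frac{93}{2}$ ($C = - \frac{11^{2} - -158}{6} = - \frac{121 + 158}{6} = \left(- \frac{1}{6}\right) 279 = - \frac{93}{2} \approx -46.5$)
$F{\left(x \right)} = - \frac{93}{2}$
$- F{\left(p \right)} = \left(-1\right) \left(- \frac{93}{2}\right) = \frac{93}{2}$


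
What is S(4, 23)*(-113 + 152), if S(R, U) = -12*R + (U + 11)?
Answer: -546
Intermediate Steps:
S(R, U) = 11 + U - 12*R (S(R, U) = -12*R + (11 + U) = 11 + U - 12*R)
S(4, 23)*(-113 + 152) = (11 + 23 - 12*4)*(-113 + 152) = (11 + 23 - 48)*39 = -14*39 = -546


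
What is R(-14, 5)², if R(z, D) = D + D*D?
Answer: 900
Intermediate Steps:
R(z, D) = D + D²
R(-14, 5)² = (5*(1 + 5))² = (5*6)² = 30² = 900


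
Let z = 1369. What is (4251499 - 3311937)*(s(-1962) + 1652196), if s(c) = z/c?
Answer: 1522845464036923/981 ≈ 1.5523e+12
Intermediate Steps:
s(c) = 1369/c
(4251499 - 3311937)*(s(-1962) + 1652196) = (4251499 - 3311937)*(1369/(-1962) + 1652196) = 939562*(1369*(-1/1962) + 1652196) = 939562*(-1369/1962 + 1652196) = 939562*(3241607183/1962) = 1522845464036923/981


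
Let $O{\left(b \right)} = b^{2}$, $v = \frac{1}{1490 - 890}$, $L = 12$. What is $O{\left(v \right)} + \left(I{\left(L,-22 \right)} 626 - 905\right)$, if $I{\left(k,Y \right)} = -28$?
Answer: $- \frac{6635879999}{360000} \approx -18433.0$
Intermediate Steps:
$v = \frac{1}{600} \approx 0.0016667$
$O{\left(v \right)} + \left(I{\left(L,-22 \right)} 626 - 905\right) = \left(\frac{1}{600}\right)^{2} - 18433 = \frac{1}{360000} - 18433 = - \frac{6635879999}{360000}$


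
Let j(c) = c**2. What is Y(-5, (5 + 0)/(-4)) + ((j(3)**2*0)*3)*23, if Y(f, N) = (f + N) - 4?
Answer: -41/4 ≈ -10.250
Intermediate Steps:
Y(f, N) = -4 + N + f (Y(f, N) = (N + f) - 4 = -4 + N + f)
Y(-5, (5 + 0)/(-4)) + ((j(3)**2*0)*3)*23 = (-4 + (5 + 0)/(-4) - 5) + (((3**2)**2*0)*3)*23 = (-4 + 5*(-1/4) - 5) + ((9**2*0)*3)*23 = (-4 - 5/4 - 5) + ((81*0)*3)*23 = -41/4 + (0*3)*23 = -41/4 + 0*23 = -41/4 + 0 = -41/4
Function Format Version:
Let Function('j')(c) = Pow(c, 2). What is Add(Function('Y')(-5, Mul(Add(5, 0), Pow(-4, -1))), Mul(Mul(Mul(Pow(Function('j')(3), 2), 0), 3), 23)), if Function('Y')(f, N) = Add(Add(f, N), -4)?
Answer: Rational(-41, 4) ≈ -10.250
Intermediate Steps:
Function('Y')(f, N) = Add(-4, N, f) (Function('Y')(f, N) = Add(Add(N, f), -4) = Add(-4, N, f))
Add(Function('Y')(-5, Mul(Add(5, 0), Pow(-4, -1))), Mul(Mul(Mul(Pow(Function('j')(3), 2), 0), 3), 23)) = Add(Add(-4, Mul(Add(5, 0), Pow(-4, -1)), -5), Mul(Mul(Mul(Pow(Pow(3, 2), 2), 0), 3), 23)) = Add(Add(-4, Mul(5, Rational(-1, 4)), -5), Mul(Mul(Mul(Pow(9, 2), 0), 3), 23)) = Add(Add(-4, Rational(-5, 4), -5), Mul(Mul(Mul(81, 0), 3), 23)) = Add(Rational(-41, 4), Mul(Mul(0, 3), 23)) = Add(Rational(-41, 4), Mul(0, 23)) = Add(Rational(-41, 4), 0) = Rational(-41, 4)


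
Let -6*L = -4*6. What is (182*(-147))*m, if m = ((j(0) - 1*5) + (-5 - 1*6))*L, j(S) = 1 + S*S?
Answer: 1605240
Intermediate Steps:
j(S) = 1 + S²
L = 4 (L = -(-2)*6/3 = -⅙*(-24) = 4)
m = -60 (m = (((1 + 0²) - 1*5) + (-5 - 1*6))*4 = (((1 + 0) - 5) + (-5 - 6))*4 = ((1 - 5) - 11)*4 = (-4 - 11)*4 = -15*4 = -60)
(182*(-147))*m = (182*(-147))*(-60) = -26754*(-60) = 1605240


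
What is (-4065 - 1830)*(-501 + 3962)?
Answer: -20402595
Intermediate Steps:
(-4065 - 1830)*(-501 + 3962) = -5895*3461 = -20402595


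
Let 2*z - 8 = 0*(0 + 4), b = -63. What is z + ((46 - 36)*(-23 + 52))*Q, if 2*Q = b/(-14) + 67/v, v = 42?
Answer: 18644/21 ≈ 887.81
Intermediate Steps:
z = 4 (z = 4 + (0*(0 + 4))/2 = 4 + (0*4)/2 = 4 + (1/2)*0 = 4 + 0 = 4)
Q = 64/21 (Q = (-63/(-14) + 67/42)/2 = (-63*(-1/14) + 67*(1/42))/2 = (9/2 + 67/42)/2 = (1/2)*(128/21) = 64/21 ≈ 3.0476)
z + ((46 - 36)*(-23 + 52))*Q = 4 + ((46 - 36)*(-23 + 52))*(64/21) = 4 + (10*29)*(64/21) = 4 + 290*(64/21) = 4 + 18560/21 = 18644/21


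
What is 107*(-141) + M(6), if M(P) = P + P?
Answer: -15075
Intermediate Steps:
M(P) = 2*P
107*(-141) + M(6) = 107*(-141) + 2*6 = -15087 + 12 = -15075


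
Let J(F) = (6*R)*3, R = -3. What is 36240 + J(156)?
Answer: 36186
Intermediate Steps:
J(F) = -54 (J(F) = (6*(-3))*3 = -18*3 = -54)
36240 + J(156) = 36240 - 54 = 36186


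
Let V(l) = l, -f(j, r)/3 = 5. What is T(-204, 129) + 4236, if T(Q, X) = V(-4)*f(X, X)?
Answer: 4296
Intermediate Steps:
f(j, r) = -15 (f(j, r) = -3*5 = -15)
T(Q, X) = 60 (T(Q, X) = -4*(-15) = 60)
T(-204, 129) + 4236 = 60 + 4236 = 4296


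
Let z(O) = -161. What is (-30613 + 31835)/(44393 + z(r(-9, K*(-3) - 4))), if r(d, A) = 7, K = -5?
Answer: 611/22116 ≈ 0.027627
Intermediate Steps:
(-30613 + 31835)/(44393 + z(r(-9, K*(-3) - 4))) = (-30613 + 31835)/(44393 - 161) = 1222/44232 = 1222*(1/44232) = 611/22116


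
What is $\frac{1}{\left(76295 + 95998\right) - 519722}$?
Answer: $- \frac{1}{347429} \approx -2.8783 \cdot 10^{-6}$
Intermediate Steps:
$\frac{1}{\left(76295 + 95998\right) - 519722} = \frac{1}{172293 - 519722} = \frac{1}{-347429} = - \frac{1}{347429}$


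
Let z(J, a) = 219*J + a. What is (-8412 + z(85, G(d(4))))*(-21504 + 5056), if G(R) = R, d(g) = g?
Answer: -167884736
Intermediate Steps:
z(J, a) = a + 219*J
(-8412 + z(85, G(d(4))))*(-21504 + 5056) = (-8412 + (4 + 219*85))*(-21504 + 5056) = (-8412 + (4 + 18615))*(-16448) = (-8412 + 18619)*(-16448) = 10207*(-16448) = -167884736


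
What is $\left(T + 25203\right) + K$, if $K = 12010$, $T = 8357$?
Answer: $45570$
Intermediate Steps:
$\left(T + 25203\right) + K = \left(8357 + 25203\right) + 12010 = 33560 + 12010 = 45570$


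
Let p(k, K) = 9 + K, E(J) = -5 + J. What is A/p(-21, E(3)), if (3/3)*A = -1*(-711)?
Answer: 711/7 ≈ 101.57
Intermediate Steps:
A = 711 (A = -1*(-711) = 711)
A/p(-21, E(3)) = 711/(9 + (-5 + 3)) = 711/(9 - 2) = 711/7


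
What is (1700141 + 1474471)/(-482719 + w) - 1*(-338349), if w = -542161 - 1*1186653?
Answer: 748266804405/2211533 ≈ 3.3835e+5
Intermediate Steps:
w = -1728814 (w = -542161 - 1186653 = -1728814)
(1700141 + 1474471)/(-482719 + w) - 1*(-338349) = (1700141 + 1474471)/(-482719 - 1728814) - 1*(-338349) = 3174612/(-2211533) + 338349 = 3174612*(-1/2211533) + 338349 = -3174612/2211533 + 338349 = 748266804405/2211533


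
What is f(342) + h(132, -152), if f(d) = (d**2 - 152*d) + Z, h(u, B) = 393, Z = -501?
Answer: 64872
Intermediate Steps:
f(d) = -501 + d**2 - 152*d (f(d) = (d**2 - 152*d) - 501 = -501 + d**2 - 152*d)
f(342) + h(132, -152) = (-501 + 342**2 - 152*342) + 393 = (-501 + 116964 - 51984) + 393 = 64479 + 393 = 64872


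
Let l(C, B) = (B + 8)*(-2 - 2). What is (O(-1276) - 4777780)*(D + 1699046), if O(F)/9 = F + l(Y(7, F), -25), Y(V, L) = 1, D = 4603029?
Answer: -30178444052900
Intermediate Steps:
l(C, B) = -32 - 4*B (l(C, B) = (8 + B)*(-4) = -32 - 4*B)
O(F) = 612 + 9*F (O(F) = 9*(F + (-32 - 4*(-25))) = 9*(F + (-32 + 100)) = 9*(F + 68) = 9*(68 + F) = 612 + 9*F)
(O(-1276) - 4777780)*(D + 1699046) = ((612 + 9*(-1276)) - 4777780)*(4603029 + 1699046) = ((612 - 11484) - 4777780)*6302075 = (-10872 - 4777780)*6302075 = -4788652*6302075 = -30178444052900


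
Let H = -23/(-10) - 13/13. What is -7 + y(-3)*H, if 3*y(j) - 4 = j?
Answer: -197/30 ≈ -6.5667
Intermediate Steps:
y(j) = 4/3 + j/3
H = 13/10 (H = -23*(-1/10) - 13*1/13 = 23/10 - 1 = 13/10 ≈ 1.3000)
-7 + y(-3)*H = -7 + (4/3 + (1/3)*(-3))*(13/10) = -7 + (4/3 - 1)*(13/10) = -7 + (1/3)*(13/10) = -7 + 13/30 = -197/30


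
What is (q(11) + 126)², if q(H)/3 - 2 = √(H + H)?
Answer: 17622 + 792*√22 ≈ 21337.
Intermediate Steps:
q(H) = 6 + 3*√2*√H (q(H) = 6 + 3*√(H + H) = 6 + 3*√(2*H) = 6 + 3*(√2*√H) = 6 + 3*√2*√H)
(q(11) + 126)² = ((6 + 3*√2*√11) + 126)² = ((6 + 3*√22) + 126)² = (132 + 3*√22)²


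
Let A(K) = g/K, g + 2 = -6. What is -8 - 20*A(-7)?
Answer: -216/7 ≈ -30.857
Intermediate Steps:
g = -8 (g = -2 - 6 = -8)
A(K) = -8/K
-8 - 20*A(-7) = -8 - (-160)/(-7) = -8 - (-160)*(-1)/7 = -8 - 20*8/7 = -8 - 160/7 = -216/7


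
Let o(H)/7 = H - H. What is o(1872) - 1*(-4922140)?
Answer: 4922140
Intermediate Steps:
o(H) = 0 (o(H) = 7*(H - H) = 7*0 = 0)
o(1872) - 1*(-4922140) = 0 - 1*(-4922140) = 0 + 4922140 = 4922140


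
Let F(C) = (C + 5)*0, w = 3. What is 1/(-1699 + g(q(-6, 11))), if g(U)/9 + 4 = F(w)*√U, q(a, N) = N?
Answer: -1/1735 ≈ -0.00057637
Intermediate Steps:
F(C) = 0 (F(C) = (5 + C)*0 = 0)
g(U) = -36 (g(U) = -36 + 9*(0*√U) = -36 + 9*0 = -36 + 0 = -36)
1/(-1699 + g(q(-6, 11))) = 1/(-1699 - 36) = 1/(-1735) = -1/1735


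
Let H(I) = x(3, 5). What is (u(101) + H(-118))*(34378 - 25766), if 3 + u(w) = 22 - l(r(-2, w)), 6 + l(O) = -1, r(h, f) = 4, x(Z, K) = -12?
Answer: 120568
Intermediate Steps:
l(O) = -7 (l(O) = -6 - 1 = -7)
H(I) = -12
u(w) = 26 (u(w) = -3 + (22 - 1*(-7)) = -3 + (22 + 7) = -3 + 29 = 26)
(u(101) + H(-118))*(34378 - 25766) = (26 - 12)*(34378 - 25766) = 14*8612 = 120568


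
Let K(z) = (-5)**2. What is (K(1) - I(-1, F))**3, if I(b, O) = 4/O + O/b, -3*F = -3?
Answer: 10648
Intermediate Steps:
F = 1 (F = -1/3*(-3) = 1)
K(z) = 25
(K(1) - I(-1, F))**3 = (25 - (4/1 + 1/(-1)))**3 = (25 - (4*1 + 1*(-1)))**3 = (25 - (4 - 1))**3 = (25 - 1*3)**3 = (25 - 3)**3 = 22**3 = 10648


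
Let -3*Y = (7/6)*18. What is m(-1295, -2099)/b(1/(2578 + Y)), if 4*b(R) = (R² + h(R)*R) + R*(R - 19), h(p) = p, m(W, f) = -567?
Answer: 356942214/1163 ≈ 3.0692e+5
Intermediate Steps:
Y = -7 (Y = -7/6*18/3 = -7*(⅙)*18/3 = -7*18/18 = -⅓*21 = -7)
b(R) = R²/2 + R*(-19 + R)/4 (b(R) = ((R² + R*R) + R*(R - 19))/4 = ((R² + R²) + R*(-19 + R))/4 = (2*R² + R*(-19 + R))/4 = R²/2 + R*(-19 + R)/4)
m(-1295, -2099)/b(1/(2578 + Y)) = -567*4*(2578 - 7)/(-19 + 3/(2578 - 7)) = -567*10284/(-19 + 3/2571) = -567*10284/(-19 + 3*(1/2571)) = -567*10284/(-19 + 1/857) = -567/((¼)*(1/2571)*(-16282/857)) = -567/(-8141/4406694) = -567*(-4406694/8141) = 356942214/1163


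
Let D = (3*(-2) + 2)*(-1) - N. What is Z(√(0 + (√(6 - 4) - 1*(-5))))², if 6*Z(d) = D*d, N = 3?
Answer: 5/36 + √2/36 ≈ 0.17817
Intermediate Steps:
D = 1 (D = (3*(-2) + 2)*(-1) - 1*3 = (-6 + 2)*(-1) - 3 = -4*(-1) - 3 = 4 - 3 = 1)
Z(d) = d/6 (Z(d) = (1*d)/6 = d/6)
Z(√(0 + (√(6 - 4) - 1*(-5))))² = (√(0 + (√(6 - 4) - 1*(-5)))/6)² = (√(0 + (√2 + 5))/6)² = (√(0 + (5 + √2))/6)² = (√(5 + √2)/6)² = 5/36 + √2/36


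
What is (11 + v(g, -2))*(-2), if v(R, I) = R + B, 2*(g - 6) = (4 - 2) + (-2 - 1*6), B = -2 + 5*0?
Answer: -24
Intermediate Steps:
B = -2 (B = -2 + 0 = -2)
g = 3 (g = 6 + ((4 - 2) + (-2 - 1*6))/2 = 6 + (2 + (-2 - 6))/2 = 6 + (2 - 8)/2 = 6 + (½)*(-6) = 6 - 3 = 3)
v(R, I) = -2 + R (v(R, I) = R - 2 = -2 + R)
(11 + v(g, -2))*(-2) = (11 + (-2 + 3))*(-2) = (11 + 1)*(-2) = 12*(-2) = -24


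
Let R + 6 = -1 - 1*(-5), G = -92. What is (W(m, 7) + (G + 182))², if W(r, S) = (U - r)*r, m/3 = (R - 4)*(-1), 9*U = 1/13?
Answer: 9241600/169 ≈ 54684.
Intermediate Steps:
U = 1/117 (U = (⅑)/13 = (⅑)*(1/13) = 1/117 ≈ 0.0085470)
R = -2 (R = -6 + (-1 - 1*(-5)) = -6 + (-1 + 5) = -6 + 4 = -2)
m = 18 (m = 3*((-2 - 4)*(-1)) = 3*(-6*(-1)) = 3*6 = 18)
W(r, S) = r*(1/117 - r) (W(r, S) = (1/117 - r)*r = r*(1/117 - r))
(W(m, 7) + (G + 182))² = (18*(1/117 - 1*18) + (-92 + 182))² = (18*(1/117 - 18) + 90)² = (18*(-2105/117) + 90)² = (-4210/13 + 90)² = (-3040/13)² = 9241600/169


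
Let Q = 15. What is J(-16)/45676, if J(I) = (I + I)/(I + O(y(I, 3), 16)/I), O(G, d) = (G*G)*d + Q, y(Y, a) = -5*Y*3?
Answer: 128/10526844949 ≈ 1.2159e-8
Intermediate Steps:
y(Y, a) = -15*Y
O(G, d) = 15 + d*G² (O(G, d) = (G*G)*d + 15 = G²*d + 15 = d*G² + 15 = 15 + d*G²)
J(I) = 2*I/(I + (15 + 3600*I²)/I) (J(I) = (I + I)/(I + (15 + 16*(-15*I)²)/I) = (2*I)/(I + (15 + 16*(225*I²))/I) = (2*I)/(I + (15 + 3600*I²)/I) = 2*I/(I + (15 + 3600*I²)/I))
J(-16)/45676 = (2*(-16)²/(15 + 3601*(-16)²))/45676 = (2*256/(15 + 3601*256))*(1/45676) = (2*256/(15 + 921856))*(1/45676) = (2*256/921871)*(1/45676) = (2*256*(1/921871))*(1/45676) = (512/921871)*(1/45676) = 128/10526844949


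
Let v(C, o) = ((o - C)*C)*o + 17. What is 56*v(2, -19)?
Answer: 45640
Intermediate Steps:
v(C, o) = 17 + C*o*(o - C) (v(C, o) = (C*(o - C))*o + 17 = C*o*(o - C) + 17 = 17 + C*o*(o - C))
56*v(2, -19) = 56*(17 + 2*(-19)**2 - 1*(-19)*2**2) = 56*(17 + 2*361 - 1*(-19)*4) = 56*(17 + 722 + 76) = 56*815 = 45640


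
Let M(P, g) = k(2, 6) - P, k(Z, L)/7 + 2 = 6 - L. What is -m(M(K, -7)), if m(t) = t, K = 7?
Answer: 21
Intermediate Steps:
k(Z, L) = 28 - 7*L (k(Z, L) = -14 + 7*(6 - L) = -14 + (42 - 7*L) = 28 - 7*L)
M(P, g) = -14 - P (M(P, g) = (28 - 7*6) - P = (28 - 42) - P = -14 - P)
-m(M(K, -7)) = -(-14 - 1*7) = -(-14 - 7) = -1*(-21) = 21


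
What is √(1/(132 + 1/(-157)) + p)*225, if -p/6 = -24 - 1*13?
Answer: 225*√95339539349/20723 ≈ 3352.5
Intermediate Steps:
p = 222 (p = -6*(-24 - 1*13) = -6*(-24 - 13) = -6*(-37) = 222)
√(1/(132 + 1/(-157)) + p)*225 = √(1/(132 + 1/(-157)) + 222)*225 = √(1/(132 - 1/157) + 222)*225 = √(1/(20723/157) + 222)*225 = √(157/20723 + 222)*225 = √(4600663/20723)*225 = (√95339539349/20723)*225 = 225*√95339539349/20723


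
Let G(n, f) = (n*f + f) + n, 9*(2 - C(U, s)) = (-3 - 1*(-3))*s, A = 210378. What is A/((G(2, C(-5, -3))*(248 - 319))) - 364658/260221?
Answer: -27475949641/73902764 ≈ -371.79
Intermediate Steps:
C(U, s) = 2 (C(U, s) = 2 - (-3 - 1*(-3))*s/9 = 2 - (-3 + 3)*s/9 = 2 - 0*s = 2 - ⅑*0 = 2 + 0 = 2)
G(n, f) = f + n + f*n (G(n, f) = (f*n + f) + n = (f + f*n) + n = f + n + f*n)
A/((G(2, C(-5, -3))*(248 - 319))) - 364658/260221 = 210378/(((2 + 2 + 2*2)*(248 - 319))) - 364658/260221 = 210378/(((2 + 2 + 4)*(-71))) - 364658*1/260221 = 210378/((8*(-71))) - 364658/260221 = 210378/(-568) - 364658/260221 = 210378*(-1/568) - 364658/260221 = -105189/284 - 364658/260221 = -27475949641/73902764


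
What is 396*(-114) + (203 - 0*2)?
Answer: -44941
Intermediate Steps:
396*(-114) + (203 - 0*2) = -45144 + (203 - 1*0) = -45144 + (203 + 0) = -45144 + 203 = -44941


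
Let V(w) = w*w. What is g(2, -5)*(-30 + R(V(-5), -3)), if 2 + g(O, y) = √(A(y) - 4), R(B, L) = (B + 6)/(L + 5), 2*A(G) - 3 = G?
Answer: 29 - 29*I*√5/2 ≈ 29.0 - 32.423*I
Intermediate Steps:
A(G) = 3/2 + G/2
V(w) = w²
R(B, L) = (6 + B)/(5 + L)
g(O, y) = -2 + √(-5/2 + y/2) (g(O, y) = -2 + √((3/2 + y/2) - 4) = -2 + √(-5/2 + y/2))
g(2, -5)*(-30 + R(V(-5), -3)) = (-2 + √(-10 + 2*(-5))/2)*(-30 + (6 + (-5)²)/(5 - 3)) = (-2 + √(-10 - 10)/2)*(-30 + (6 + 25)/2) = (-2 + √(-20)/2)*(-30 + (½)*31) = (-2 + (2*I*√5)/2)*(-30 + 31/2) = (-2 + I*√5)*(-29/2) = 29 - 29*I*√5/2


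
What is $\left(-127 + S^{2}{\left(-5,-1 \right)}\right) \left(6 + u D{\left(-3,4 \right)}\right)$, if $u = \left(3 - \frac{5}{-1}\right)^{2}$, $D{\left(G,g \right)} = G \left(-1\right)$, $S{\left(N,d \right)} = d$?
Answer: $-24948$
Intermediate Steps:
$D{\left(G,g \right)} = - G$
$u = 64$ ($u = \left(3 - -5\right)^{2} = \left(3 + 5\right)^{2} = 8^{2} = 64$)
$\left(-127 + S^{2}{\left(-5,-1 \right)}\right) \left(6 + u D{\left(-3,4 \right)}\right) = \left(-127 + \left(-1\right)^{2}\right) \left(6 + 64 \left(\left(-1\right) \left(-3\right)\right)\right) = \left(-127 + 1\right) \left(6 + 64 \cdot 3\right) = - 126 \left(6 + 192\right) = \left(-126\right) 198 = -24948$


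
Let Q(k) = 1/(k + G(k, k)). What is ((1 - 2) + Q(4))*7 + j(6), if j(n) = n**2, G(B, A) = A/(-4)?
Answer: 94/3 ≈ 31.333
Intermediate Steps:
G(B, A) = -A/4 (G(B, A) = A*(-1/4) = -A/4)
Q(k) = 4/(3*k) (Q(k) = 1/(k - k/4) = 1/(3*k/4) = 4/(3*k))
((1 - 2) + Q(4))*7 + j(6) = ((1 - 2) + (4/3)/4)*7 + 6**2 = (-1 + (4/3)*(1/4))*7 + 36 = (-1 + 1/3)*7 + 36 = -2/3*7 + 36 = -14/3 + 36 = 94/3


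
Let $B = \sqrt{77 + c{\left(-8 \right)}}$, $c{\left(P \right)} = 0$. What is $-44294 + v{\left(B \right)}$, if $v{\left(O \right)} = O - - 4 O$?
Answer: $-44294 + 5 \sqrt{77} \approx -44250.0$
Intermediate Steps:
$B = \sqrt{77}$ ($B = \sqrt{77 + 0} = \sqrt{77} \approx 8.775$)
$v{\left(O \right)} = 5 O$ ($v{\left(O \right)} = O + 4 O = 5 O$)
$-44294 + v{\left(B \right)} = -44294 + 5 \sqrt{77}$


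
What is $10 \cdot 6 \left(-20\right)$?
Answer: $-1200$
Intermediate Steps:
$10 \cdot 6 \left(-20\right) = 60 \left(-20\right) = -1200$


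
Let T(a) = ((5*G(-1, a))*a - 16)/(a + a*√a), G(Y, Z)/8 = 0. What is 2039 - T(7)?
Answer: 42811/21 + 8*√7/21 ≈ 2039.6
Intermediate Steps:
G(Y, Z) = 0 (G(Y, Z) = 8*0 = 0)
T(a) = -16/(a + a^(3/2)) (T(a) = ((5*0)*a - 16)/(a + a*√a) = (0*a - 16)/(a + a^(3/2)) = (0 - 16)/(a + a^(3/2)) = -16/(a + a^(3/2)))
2039 - T(7) = 2039 - (-16)/(7 + 7^(3/2)) = 2039 - (-16)/(7 + 7*√7) = 2039 + 16/(7 + 7*√7)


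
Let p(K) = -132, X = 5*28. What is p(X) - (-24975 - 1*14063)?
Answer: 38906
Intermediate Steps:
X = 140
p(X) - (-24975 - 1*14063) = -132 - (-24975 - 1*14063) = -132 - (-24975 - 14063) = -132 - 1*(-39038) = -132 + 39038 = 38906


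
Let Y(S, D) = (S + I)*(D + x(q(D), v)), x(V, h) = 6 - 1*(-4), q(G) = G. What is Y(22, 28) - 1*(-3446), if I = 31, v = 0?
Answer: 5460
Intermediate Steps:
x(V, h) = 10 (x(V, h) = 6 + 4 = 10)
Y(S, D) = (10 + D)*(31 + S) (Y(S, D) = (S + 31)*(D + 10) = (31 + S)*(10 + D) = (10 + D)*(31 + S))
Y(22, 28) - 1*(-3446) = (310 + 10*22 + 31*28 + 28*22) - 1*(-3446) = (310 + 220 + 868 + 616) + 3446 = 2014 + 3446 = 5460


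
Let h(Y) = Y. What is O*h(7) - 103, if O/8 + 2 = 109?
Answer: 5889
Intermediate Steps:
O = 856 (O = -16 + 8*109 = -16 + 872 = 856)
O*h(7) - 103 = 856*7 - 103 = 5992 - 103 = 5889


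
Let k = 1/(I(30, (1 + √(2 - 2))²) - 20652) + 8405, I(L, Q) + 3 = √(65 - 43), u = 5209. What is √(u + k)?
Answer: √(281197169 - 13614*√22)/√(20655 - √22) ≈ 116.68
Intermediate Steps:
I(L, Q) = -3 + √22 (I(L, Q) = -3 + √(65 - 43) = -3 + √22)
k = 8405 + 1/(-20655 + √22) (k = 1/((-3 + √22) - 20652) + 8405 = 1/(-20655 + √22) + 8405 = 8405 + 1/(-20655 + √22) ≈ 8405.0)
√(u + k) = √(5209 + (3585816749560/426629003 - √22/426629003)) = √(5808127226187/426629003 - √22/426629003)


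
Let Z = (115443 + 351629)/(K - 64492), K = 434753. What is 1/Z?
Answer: 370261/467072 ≈ 0.79273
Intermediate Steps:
Z = 467072/370261 (Z = (115443 + 351629)/(434753 - 64492) = 467072/370261 ≈ 1.2615)
1/Z = 1/(467072/370261) = 370261/467072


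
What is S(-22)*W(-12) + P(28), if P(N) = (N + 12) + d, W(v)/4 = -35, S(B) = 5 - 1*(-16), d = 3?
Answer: -2897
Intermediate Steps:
S(B) = 21 (S(B) = 5 + 16 = 21)
W(v) = -140 (W(v) = 4*(-35) = -140)
P(N) = 15 + N (P(N) = (N + 12) + 3 = (12 + N) + 3 = 15 + N)
S(-22)*W(-12) + P(28) = 21*(-140) + (15 + 28) = -2940 + 43 = -2897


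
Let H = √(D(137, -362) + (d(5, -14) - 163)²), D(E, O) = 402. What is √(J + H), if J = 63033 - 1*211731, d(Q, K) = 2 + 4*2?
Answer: √(-148698 + √23811) ≈ 385.41*I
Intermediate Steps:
d(Q, K) = 10 (d(Q, K) = 2 + 8 = 10)
J = -148698 (J = 63033 - 211731 = -148698)
H = √23811 (H = √(402 + (10 - 163)²) = √(402 + (-153)²) = √(402 + 23409) = √23811 ≈ 154.31)
√(J + H) = √(-148698 + √23811)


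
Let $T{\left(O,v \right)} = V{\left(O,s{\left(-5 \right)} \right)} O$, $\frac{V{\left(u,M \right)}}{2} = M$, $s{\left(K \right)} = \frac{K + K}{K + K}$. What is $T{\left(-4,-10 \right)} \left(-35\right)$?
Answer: $280$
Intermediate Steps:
$s{\left(K \right)} = 1$ ($s{\left(K \right)} = \frac{2 K}{2 K} = 2 K \frac{1}{2 K} = 1$)
$V{\left(u,M \right)} = 2 M$
$T{\left(O,v \right)} = 2 O$ ($T{\left(O,v \right)} = 2 \cdot 1 O = 2 O$)
$T{\left(-4,-10 \right)} \left(-35\right) = 2 \left(-4\right) \left(-35\right) = \left(-8\right) \left(-35\right) = 280$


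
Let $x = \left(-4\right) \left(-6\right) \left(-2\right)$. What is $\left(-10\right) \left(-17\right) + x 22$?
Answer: $-886$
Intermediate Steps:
$x = -48$ ($x = 24 \left(-2\right) = -48$)
$\left(-10\right) \left(-17\right) + x 22 = \left(-10\right) \left(-17\right) - 1056 = 170 - 1056 = -886$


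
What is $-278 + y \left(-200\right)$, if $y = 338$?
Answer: $-67878$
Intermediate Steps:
$-278 + y \left(-200\right) = -278 + 338 \left(-200\right) = -278 - 67600 = -67878$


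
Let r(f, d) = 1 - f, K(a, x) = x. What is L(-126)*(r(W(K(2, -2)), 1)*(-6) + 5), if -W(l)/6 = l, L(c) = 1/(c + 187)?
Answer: 71/61 ≈ 1.1639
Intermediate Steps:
L(c) = 1/(187 + c)
W(l) = -6*l
L(-126)*(r(W(K(2, -2)), 1)*(-6) + 5) = ((1 - (-6)*(-2))*(-6) + 5)/(187 - 126) = ((1 - 1*12)*(-6) + 5)/61 = ((1 - 12)*(-6) + 5)/61 = (-11*(-6) + 5)/61 = (66 + 5)/61 = (1/61)*71 = 71/61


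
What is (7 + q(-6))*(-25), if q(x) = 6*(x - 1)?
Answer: 875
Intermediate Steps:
q(x) = -6 + 6*x (q(x) = 6*(-1 + x) = -6 + 6*x)
(7 + q(-6))*(-25) = (7 + (-6 + 6*(-6)))*(-25) = (7 + (-6 - 36))*(-25) = (7 - 42)*(-25) = -35*(-25) = 875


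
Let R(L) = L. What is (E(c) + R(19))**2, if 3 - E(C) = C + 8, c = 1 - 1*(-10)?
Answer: 9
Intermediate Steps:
c = 11 (c = 1 + 10 = 11)
E(C) = -5 - C (E(C) = 3 - (C + 8) = 3 - (8 + C) = 3 + (-8 - C) = -5 - C)
(E(c) + R(19))**2 = ((-5 - 1*11) + 19)**2 = ((-5 - 11) + 19)**2 = (-16 + 19)**2 = 3**2 = 9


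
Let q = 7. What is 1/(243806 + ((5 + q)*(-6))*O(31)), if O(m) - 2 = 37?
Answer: 1/240998 ≈ 4.1494e-6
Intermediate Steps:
O(m) = 39 (O(m) = 2 + 37 = 39)
1/(243806 + ((5 + q)*(-6))*O(31)) = 1/(243806 + ((5 + 7)*(-6))*39) = 1/(243806 + (12*(-6))*39) = 1/(243806 - 72*39) = 1/(243806 - 2808) = 1/240998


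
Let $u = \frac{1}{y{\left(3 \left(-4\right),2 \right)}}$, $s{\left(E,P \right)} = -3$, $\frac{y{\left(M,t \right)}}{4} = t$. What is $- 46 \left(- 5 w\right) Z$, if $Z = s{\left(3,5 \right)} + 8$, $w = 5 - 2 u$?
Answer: $\frac{10925}{2} \approx 5462.5$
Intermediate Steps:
$y{\left(M,t \right)} = 4 t$
$u = \frac{1}{8}$ ($u = \frac{1}{4 \cdot 2} = \frac{1}{8} \approx 0.125$)
$w = \frac{19}{4}$ ($w = 5 - \frac{1}{4} = \frac{19}{4} \approx 4.75$)
$Z = 5$ ($Z = -3 + 8 = 5$)
$- 46 \left(- 5 w\right) Z = - 46 \left(\left(-5\right) \frac{19}{4}\right) 5 = \left(-46\right) \left(- \frac{95}{4}\right) 5 = \frac{2185}{2} \cdot 5 = \frac{10925}{2}$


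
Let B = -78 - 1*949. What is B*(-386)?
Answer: 396422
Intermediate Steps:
B = -1027 (B = -78 - 949 = -1027)
B*(-386) = -1027*(-386) = 396422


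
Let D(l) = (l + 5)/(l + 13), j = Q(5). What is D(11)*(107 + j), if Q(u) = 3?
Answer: 220/3 ≈ 73.333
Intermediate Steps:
j = 3
D(l) = (5 + l)/(13 + l)
D(11)*(107 + j) = ((5 + 11)/(13 + 11))*(107 + 3) = (16/24)*110 = ((1/24)*16)*110 = (⅔)*110 = 220/3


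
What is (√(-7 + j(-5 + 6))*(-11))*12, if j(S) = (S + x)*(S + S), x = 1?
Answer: -132*I*√3 ≈ -228.63*I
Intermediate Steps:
j(S) = 2*S*(1 + S) (j(S) = (S + 1)*(S + S) = (1 + S)*(2*S) = 2*S*(1 + S))
(√(-7 + j(-5 + 6))*(-11))*12 = (√(-7 + 2*(-5 + 6)*(1 + (-5 + 6)))*(-11))*12 = (√(-7 + 2*1*(1 + 1))*(-11))*12 = (√(-7 + 2*1*2)*(-11))*12 = (√(-7 + 4)*(-11))*12 = (√(-3)*(-11))*12 = ((I*√3)*(-11))*12 = -11*I*√3*12 = -132*I*√3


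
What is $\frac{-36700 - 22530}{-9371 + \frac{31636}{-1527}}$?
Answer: $\frac{90444210}{14341153} \approx 6.3066$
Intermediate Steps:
$\frac{-36700 - 22530}{-9371 + \frac{31636}{-1527}} = - \frac{59230}{-9371 + 31636 \left(- \frac{1}{1527}\right)} = - \frac{59230}{-9371 - \frac{31636}{1527}} = - \frac{59230}{- \frac{14341153}{1527}} = \left(-59230\right) \left(- \frac{1527}{14341153}\right) = \frac{90444210}{14341153}$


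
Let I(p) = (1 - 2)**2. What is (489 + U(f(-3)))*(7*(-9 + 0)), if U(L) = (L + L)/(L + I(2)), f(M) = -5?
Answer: -61929/2 ≈ -30965.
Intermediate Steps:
I(p) = 1 (I(p) = (-1)**2 = 1)
U(L) = 2*L/(1 + L) (U(L) = (L + L)/(L + 1) = (2*L)/(1 + L) = 2*L/(1 + L))
(489 + U(f(-3)))*(7*(-9 + 0)) = (489 + 2*(-5)/(1 - 5))*(7*(-9 + 0)) = (489 + 2*(-5)/(-4))*(7*(-9)) = (489 + 2*(-5)*(-1/4))*(-63) = (489 + 5/2)*(-63) = (983/2)*(-63) = -61929/2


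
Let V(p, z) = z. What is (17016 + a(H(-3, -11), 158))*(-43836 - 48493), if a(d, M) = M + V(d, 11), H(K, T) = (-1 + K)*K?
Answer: -1586673865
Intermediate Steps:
H(K, T) = K*(-1 + K)
a(d, M) = 11 + M (a(d, M) = M + 11 = 11 + M)
(17016 + a(H(-3, -11), 158))*(-43836 - 48493) = (17016 + (11 + 158))*(-43836 - 48493) = (17016 + 169)*(-92329) = 17185*(-92329) = -1586673865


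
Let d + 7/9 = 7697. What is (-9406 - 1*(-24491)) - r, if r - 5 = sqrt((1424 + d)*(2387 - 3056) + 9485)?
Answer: 15080 - I*sqrt(54827493)/3 ≈ 15080.0 - 2468.2*I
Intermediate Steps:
d = 69266/9 (d = -7/9 + 7697 = 69266/9 ≈ 7696.2)
r = 5 + I*sqrt(54827493)/3 (r = 5 + sqrt((1424 + 69266/9)*(2387 - 3056) + 9485) = 5 + sqrt((82082/9)*(-669) + 9485) = 5 + sqrt(-18304286/3 + 9485) = 5 + sqrt(-18275831/3) = 5 + I*sqrt(54827493)/3 ≈ 5.0 + 2468.2*I)
(-9406 - 1*(-24491)) - r = (-9406 - 1*(-24491)) - (5 + I*sqrt(54827493)/3) = (-9406 + 24491) + (-5 - I*sqrt(54827493)/3) = 15085 + (-5 - I*sqrt(54827493)/3) = 15080 - I*sqrt(54827493)/3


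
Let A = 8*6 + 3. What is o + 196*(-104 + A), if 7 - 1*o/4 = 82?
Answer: -10688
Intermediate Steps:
o = -300 (o = 28 - 4*82 = 28 - 328 = -300)
A = 51 (A = 48 + 3 = 51)
o + 196*(-104 + A) = -300 + 196*(-104 + 51) = -300 + 196*(-53) = -300 - 10388 = -10688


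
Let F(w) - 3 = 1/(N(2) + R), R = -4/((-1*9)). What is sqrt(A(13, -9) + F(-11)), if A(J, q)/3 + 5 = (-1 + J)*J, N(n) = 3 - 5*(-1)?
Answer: sqrt(658635)/38 ≈ 21.357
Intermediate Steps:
N(n) = 8 (N(n) = 3 + 5 = 8)
R = 4/9 (R = -4/(-9) = -4*(-1/9) = 4/9 ≈ 0.44444)
A(J, q) = -15 + 3*J*(-1 + J) (A(J, q) = -15 + 3*((-1 + J)*J) = -15 + 3*(J*(-1 + J)) = -15 + 3*J*(-1 + J))
F(w) = 237/76 (F(w) = 3 + 1/(8 + 4/9) = 3 + 1/(76/9) = 3 + 9/76 = 237/76)
sqrt(A(13, -9) + F(-11)) = sqrt((-15 - 3*13 + 3*13**2) + 237/76) = sqrt((-15 - 39 + 3*169) + 237/76) = sqrt((-15 - 39 + 507) + 237/76) = sqrt(453 + 237/76) = sqrt(34665/76) = sqrt(658635)/38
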